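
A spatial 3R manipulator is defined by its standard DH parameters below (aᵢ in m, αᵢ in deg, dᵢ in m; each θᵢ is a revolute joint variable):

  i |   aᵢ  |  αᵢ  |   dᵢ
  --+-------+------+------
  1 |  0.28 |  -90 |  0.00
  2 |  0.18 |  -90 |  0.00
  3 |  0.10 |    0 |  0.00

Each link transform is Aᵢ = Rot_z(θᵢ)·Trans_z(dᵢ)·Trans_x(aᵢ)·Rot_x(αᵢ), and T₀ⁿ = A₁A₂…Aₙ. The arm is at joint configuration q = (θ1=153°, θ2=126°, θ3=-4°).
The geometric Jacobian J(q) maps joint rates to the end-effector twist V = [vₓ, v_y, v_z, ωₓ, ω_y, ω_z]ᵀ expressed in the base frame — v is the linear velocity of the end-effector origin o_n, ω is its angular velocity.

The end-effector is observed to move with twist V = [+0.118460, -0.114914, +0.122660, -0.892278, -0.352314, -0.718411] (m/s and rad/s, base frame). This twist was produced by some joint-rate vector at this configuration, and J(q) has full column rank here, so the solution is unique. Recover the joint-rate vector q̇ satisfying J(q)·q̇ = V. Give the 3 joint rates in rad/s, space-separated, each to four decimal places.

o_n = [-0.1061, 0.0462, -0.2263]
J₁: ẑ×o_n = [-0.0462, -0.1061, 0.0000], ω = ẑ
J2: z=[-0.4540, -0.8910, 0.0000] o=[-0.2495, 0.1271, 0.0000] → [0.2017, -0.1028, 0.1644, -0.4540, -0.8910, 0.0000]
J3: z=[0.7208, -0.3673, 0.5878] o=[-0.1552, 0.0791, -0.1456] → [0.0489, 0.0870, -0.0056, 0.7208, -0.3673, 0.5878]
q̇ = J⁺·V = [-0.2570, 0.7190, -0.7850]

-0.2570 0.7190 -0.7850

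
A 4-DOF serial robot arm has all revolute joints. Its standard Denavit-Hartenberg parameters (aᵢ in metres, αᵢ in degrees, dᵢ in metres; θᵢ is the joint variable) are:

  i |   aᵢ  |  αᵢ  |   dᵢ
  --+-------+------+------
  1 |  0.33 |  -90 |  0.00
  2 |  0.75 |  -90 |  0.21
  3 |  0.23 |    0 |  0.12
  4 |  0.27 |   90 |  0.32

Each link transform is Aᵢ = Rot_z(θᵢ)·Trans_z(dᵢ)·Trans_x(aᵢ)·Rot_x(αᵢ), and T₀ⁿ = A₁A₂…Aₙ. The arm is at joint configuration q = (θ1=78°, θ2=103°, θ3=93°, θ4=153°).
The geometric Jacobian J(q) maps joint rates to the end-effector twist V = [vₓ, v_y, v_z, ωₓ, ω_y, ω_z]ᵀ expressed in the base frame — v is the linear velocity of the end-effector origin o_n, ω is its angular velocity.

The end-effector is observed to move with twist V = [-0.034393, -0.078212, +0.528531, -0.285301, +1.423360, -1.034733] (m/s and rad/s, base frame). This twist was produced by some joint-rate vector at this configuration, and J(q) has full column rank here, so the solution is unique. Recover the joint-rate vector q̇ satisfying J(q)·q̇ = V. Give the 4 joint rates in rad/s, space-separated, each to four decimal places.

-0.7270 0.5750 -0.5720 -0.7960

o_n = [-0.2719, -0.1876, -0.5131]
J₁: ẑ×o_n = [0.1876, -0.2719, 0.0000], ω = ẑ
J2: z=[-0.9781, 0.2079, 0.0000] o=[0.0686, 0.3228, 0.0000] → [-0.1067, -0.5019, 0.5700, -0.9781, 0.2079, 0.0000]
J3: z=[-0.2026, -0.9531, 0.2250] o=[-0.1719, 0.2014, -0.7308] → [-0.1200, 0.0216, -0.0165, -0.2026, -0.9531, 0.2250]
J4: z=[-0.2026, -0.9531, 0.2250] o=[0.0290, 0.0419, -0.6921] → [-0.1190, -0.0314, -0.2403, -0.2026, -0.9531, 0.2250]
q̇ = J⁺·V = [-0.7270, 0.5750, -0.5720, -0.7960]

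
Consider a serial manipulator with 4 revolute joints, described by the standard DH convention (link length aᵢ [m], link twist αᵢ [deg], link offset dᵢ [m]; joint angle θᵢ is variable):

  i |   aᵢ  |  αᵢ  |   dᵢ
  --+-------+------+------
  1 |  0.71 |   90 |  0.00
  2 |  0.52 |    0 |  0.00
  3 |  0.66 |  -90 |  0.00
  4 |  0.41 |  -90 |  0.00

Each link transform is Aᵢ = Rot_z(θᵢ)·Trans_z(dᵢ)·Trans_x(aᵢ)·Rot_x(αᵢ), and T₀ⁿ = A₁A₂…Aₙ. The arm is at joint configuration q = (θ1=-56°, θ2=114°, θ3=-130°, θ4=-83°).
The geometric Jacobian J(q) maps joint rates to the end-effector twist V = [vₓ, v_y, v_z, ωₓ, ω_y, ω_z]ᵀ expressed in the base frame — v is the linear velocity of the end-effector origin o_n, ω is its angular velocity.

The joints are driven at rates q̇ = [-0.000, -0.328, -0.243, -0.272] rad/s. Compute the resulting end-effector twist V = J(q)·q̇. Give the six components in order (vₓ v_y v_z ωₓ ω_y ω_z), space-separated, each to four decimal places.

o_n = [0.3230, -1.2066, 0.2794]
J₁: ẑ×o_n = [1.2066, 0.3230, -0.0000], ω = ẑ
J2: z=[-0.8290, -0.5592, 0.0000] o=[0.3970, -0.5886, 0.0000] → [-0.1562, 0.2316, 0.4710, -0.8290, -0.5592, 0.0000]
J3: z=[-0.8290, -0.5592, 0.0000] o=[0.2788, -0.4133, 0.4750] → [0.1094, -0.1622, 0.6825, -0.8290, -0.5592, 0.0000]
J4: z=[0.1541, -0.2285, 0.9613] o=[0.6335, -0.9392, 0.2931] → [0.2602, -0.2964, -0.1122, 0.1541, -0.2285, 0.9613]
V = J·q̇ = [-0.0461, 0.0441, -0.2898, 0.4315, 0.3815, -0.2615]

-0.0461 0.0441 -0.2898 0.4315 0.3815 -0.2615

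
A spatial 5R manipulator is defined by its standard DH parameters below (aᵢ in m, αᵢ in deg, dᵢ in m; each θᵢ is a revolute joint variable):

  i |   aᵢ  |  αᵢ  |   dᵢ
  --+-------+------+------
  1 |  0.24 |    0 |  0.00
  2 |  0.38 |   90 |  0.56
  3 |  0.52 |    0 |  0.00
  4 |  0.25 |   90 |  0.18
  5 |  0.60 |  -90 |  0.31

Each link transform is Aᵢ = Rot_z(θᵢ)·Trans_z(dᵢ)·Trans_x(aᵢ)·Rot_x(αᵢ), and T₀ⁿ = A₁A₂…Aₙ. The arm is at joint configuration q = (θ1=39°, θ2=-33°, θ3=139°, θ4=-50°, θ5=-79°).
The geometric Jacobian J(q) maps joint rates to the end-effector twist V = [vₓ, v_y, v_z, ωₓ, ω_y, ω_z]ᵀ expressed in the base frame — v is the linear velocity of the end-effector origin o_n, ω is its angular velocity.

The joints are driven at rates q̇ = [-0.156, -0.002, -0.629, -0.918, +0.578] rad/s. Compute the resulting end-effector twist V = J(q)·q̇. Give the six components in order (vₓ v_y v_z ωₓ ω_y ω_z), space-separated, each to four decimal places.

0.8714 -0.0548 0.0979 0.4130 1.5989 -0.1681

o_n = [0.4460, 0.5895, 1.2602]
J₁: ẑ×o_n = [-0.5895, 0.4460, 0.0000], ω = ẑ
J2: z=[0.0000, 0.0000, 1.0000] o=[0.1865, 0.1510, 0.0000] → [-0.4385, 0.2595, 0.0000, 0.0000, 0.0000, 1.0000]
J3: z=[0.1045, -0.9945, 0.0000] o=[0.5644, 0.1908, 0.5600] → [-0.6963, -0.0732, -0.0761, 0.1045, -0.9945, 0.0000]
J4: z=[0.1045, -0.9945, 0.0000] o=[0.1741, 0.1497, 0.9012] → [-0.3571, -0.0375, 0.3163, 0.1045, -0.9945, 0.0000]
J5: z=[0.9944, 0.1045, -0.0175] o=[0.1973, -0.0288, 1.1511] → [0.0222, -0.1128, 0.5889, 0.9944, 0.1045, -0.0175]
V = J·q̇ = [0.8714, -0.0548, 0.0979, 0.4130, 1.5989, -0.1681]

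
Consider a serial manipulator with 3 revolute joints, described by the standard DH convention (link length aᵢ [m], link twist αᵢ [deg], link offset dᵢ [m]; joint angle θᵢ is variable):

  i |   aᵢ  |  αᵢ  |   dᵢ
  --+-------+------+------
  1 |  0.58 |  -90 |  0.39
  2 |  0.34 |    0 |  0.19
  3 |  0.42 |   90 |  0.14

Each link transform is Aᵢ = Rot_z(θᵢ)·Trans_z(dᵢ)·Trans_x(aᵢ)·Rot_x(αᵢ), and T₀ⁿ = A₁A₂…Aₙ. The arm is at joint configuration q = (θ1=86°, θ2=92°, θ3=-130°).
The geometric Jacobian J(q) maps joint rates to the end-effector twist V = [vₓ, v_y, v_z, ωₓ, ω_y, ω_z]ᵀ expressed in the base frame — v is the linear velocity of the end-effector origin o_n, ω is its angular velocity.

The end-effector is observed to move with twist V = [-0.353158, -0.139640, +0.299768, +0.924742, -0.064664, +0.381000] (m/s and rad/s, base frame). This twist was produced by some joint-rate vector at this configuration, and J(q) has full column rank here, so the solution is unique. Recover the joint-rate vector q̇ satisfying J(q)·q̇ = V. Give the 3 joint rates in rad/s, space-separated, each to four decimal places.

0.3810 -0.5930 -0.3340

o_n = [-0.2665, 0.9199, 0.3088]
J₁: ẑ×o_n = [-0.9199, -0.2665, 0.0000], ω = ẑ
J2: z=[-0.9976, 0.0698, 0.0000] o=[0.0405, 0.5786, 0.3900] → [-0.0057, -0.0810, -0.3191, -0.9976, 0.0698, 0.0000]
J3: z=[-0.9976, 0.0698, 0.0000] o=[-0.1499, 0.5800, 0.0502] → [0.0180, 0.2579, -0.3310, -0.9976, 0.0698, 0.0000]
q̇ = J⁺·V = [0.3810, -0.5930, -0.3340]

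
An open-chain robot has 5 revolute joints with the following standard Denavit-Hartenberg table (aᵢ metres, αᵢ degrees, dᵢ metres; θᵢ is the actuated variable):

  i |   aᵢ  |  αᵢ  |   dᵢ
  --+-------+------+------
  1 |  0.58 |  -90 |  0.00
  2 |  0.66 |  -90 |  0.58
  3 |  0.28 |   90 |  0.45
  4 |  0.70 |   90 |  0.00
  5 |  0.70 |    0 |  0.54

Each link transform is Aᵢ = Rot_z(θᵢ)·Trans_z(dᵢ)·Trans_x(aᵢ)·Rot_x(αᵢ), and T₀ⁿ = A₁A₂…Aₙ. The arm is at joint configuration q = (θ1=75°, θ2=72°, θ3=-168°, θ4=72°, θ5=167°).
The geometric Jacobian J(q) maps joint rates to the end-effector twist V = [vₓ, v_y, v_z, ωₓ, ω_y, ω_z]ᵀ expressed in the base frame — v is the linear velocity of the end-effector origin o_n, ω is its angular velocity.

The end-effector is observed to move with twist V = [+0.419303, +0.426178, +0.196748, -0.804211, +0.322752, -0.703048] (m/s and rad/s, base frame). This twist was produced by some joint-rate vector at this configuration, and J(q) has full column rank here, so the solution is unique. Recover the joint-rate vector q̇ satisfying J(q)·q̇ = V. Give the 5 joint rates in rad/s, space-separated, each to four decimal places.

-0.5280 0.5120 -0.0840 -0.3820 -0.1280

o_n = [-0.5081, 0.3916, 0.0541]
J₁: ẑ×o_n = [-0.3916, -0.5081, 0.0000], ω = ẑ
J2: z=[-0.9659, 0.2588, 0.0000] o=[0.1501, 0.5602, 0.0000] → [0.0140, 0.0522, 0.3332, -0.9659, 0.2588, 0.0000]
J3: z=[-0.2462, -0.9187, -0.3090] o=[-0.3573, 0.9074, -0.6277] → [-0.7857, 0.2144, -0.0115, -0.2462, -0.9187, -0.3090]
J4: z=[0.9282, -0.3152, 0.1977] o=[-0.5462, 0.4273, -0.5063] → [-0.1696, -0.5126, -0.0211, 0.9282, -0.3152, 0.1977]
J5: z=[-0.1893, 0.0574, 0.9802] o=[-0.7705, -0.2358, -0.5108] → [-0.5826, 0.3642, -0.1339, -0.1893, 0.0574, 0.9802]
q̇ = J⁺·V = [-0.5280, 0.5120, -0.0840, -0.3820, -0.1280]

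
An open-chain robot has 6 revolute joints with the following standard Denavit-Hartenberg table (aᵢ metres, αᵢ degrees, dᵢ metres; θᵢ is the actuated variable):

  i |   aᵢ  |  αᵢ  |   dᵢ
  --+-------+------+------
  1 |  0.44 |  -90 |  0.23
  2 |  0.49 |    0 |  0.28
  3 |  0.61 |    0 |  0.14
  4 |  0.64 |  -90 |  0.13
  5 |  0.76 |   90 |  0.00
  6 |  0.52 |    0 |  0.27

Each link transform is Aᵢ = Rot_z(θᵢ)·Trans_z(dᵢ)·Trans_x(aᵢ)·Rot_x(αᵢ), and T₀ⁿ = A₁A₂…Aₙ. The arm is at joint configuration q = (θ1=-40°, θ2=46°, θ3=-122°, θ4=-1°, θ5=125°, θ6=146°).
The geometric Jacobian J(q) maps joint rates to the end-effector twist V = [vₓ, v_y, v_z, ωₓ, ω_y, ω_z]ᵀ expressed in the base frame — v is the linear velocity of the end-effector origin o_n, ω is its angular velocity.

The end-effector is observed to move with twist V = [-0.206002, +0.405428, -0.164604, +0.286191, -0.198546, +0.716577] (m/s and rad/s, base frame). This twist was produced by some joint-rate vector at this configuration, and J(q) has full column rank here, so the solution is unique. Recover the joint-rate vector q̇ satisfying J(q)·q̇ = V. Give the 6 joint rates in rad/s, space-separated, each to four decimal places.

-0.0390 0.4360 -0.8220 0.9880 0.1680 0.9940

o_n = [1.1246, -0.7795, 1.0593]
J₁: ẑ×o_n = [0.7795, 1.1246, -0.0000], ω = ẑ
J2: z=[0.6428, 0.7660, 0.0000] o=[0.3371, -0.2828, 0.2300] → [0.6353, -0.5330, -0.9226, 0.6428, 0.7660, 0.0000]
J3: z=[0.6428, 0.7660, 0.0000] o=[0.7778, -0.2871, -0.1225] → [0.9053, -0.7596, -0.5822, 0.6428, 0.7660, 0.0000]
J4: z=[0.6428, 0.7660, 0.0000] o=[0.9808, -0.2747, 0.4694] → [0.4519, -0.3792, -0.4346, 0.6428, 0.7660, 0.0000]
J5: z=[0.7464, -0.6263, -0.2250] o=[1.1747, -0.2677, 1.0930] → [-0.0940, 0.0364, -0.4134, 0.7464, -0.6263, -0.2250]
J6: z=[-0.2275, -0.5578, 0.7982] o=[0.6994, -0.6816, 0.6683] → [-0.1399, 0.4284, 0.2595, -0.2275, -0.5578, 0.7982]
q̇ = J⁺·V = [-0.0390, 0.4360, -0.8220, 0.9880, 0.1680, 0.9940]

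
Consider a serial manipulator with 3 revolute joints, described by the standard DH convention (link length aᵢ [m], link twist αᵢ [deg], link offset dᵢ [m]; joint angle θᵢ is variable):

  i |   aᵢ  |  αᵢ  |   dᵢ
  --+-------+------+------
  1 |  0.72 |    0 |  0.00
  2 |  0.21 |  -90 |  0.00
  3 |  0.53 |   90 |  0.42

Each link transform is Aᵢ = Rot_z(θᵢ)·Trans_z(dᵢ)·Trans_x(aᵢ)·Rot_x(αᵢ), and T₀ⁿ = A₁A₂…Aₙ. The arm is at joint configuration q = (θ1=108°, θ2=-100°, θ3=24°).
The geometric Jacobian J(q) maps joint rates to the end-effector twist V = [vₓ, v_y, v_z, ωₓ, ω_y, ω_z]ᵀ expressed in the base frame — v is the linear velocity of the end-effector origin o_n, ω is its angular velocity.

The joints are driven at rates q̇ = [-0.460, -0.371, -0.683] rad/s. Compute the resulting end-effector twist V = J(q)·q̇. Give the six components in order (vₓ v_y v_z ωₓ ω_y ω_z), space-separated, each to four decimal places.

o_n = [0.4065, 1.1973, -0.2156]
J₁: ẑ×o_n = [-1.1973, 0.4065, 0.0000], ω = ẑ
J2: z=[0.0000, 0.0000, 1.0000] o=[-0.2225, 0.6848, 0.0000] → [-0.5125, 0.6290, 0.0000, 0.0000, 0.0000, 1.0000]
J3: z=[-0.1392, 0.9903, 0.0000] o=[-0.0145, 0.7140, 0.0000] → [-0.2135, -0.0300, -0.4842, -0.1392, 0.9903, 0.0000]
V = J·q̇ = [0.8867, -0.3998, 0.3307, 0.0951, -0.6764, -0.8310]

0.8867 -0.3998 0.3307 0.0951 -0.6764 -0.8310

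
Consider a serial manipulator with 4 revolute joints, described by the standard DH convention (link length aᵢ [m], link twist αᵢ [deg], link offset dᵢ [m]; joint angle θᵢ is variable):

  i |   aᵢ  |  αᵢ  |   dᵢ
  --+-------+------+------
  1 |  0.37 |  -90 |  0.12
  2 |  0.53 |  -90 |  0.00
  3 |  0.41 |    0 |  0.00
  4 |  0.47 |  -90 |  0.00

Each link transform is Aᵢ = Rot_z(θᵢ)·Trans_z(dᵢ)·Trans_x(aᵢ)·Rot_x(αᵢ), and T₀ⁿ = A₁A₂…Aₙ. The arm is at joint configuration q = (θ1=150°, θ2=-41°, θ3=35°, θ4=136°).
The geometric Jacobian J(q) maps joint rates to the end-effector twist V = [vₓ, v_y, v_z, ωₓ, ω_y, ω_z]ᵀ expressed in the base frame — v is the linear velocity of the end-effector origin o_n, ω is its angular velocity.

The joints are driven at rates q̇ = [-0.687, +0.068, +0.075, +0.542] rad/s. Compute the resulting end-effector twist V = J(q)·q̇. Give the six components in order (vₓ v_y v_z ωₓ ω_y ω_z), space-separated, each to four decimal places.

o_n = [-0.4286, 0.6039, 0.3835]
J₁: ẑ×o_n = [-0.6039, -0.4286, 0.0000], ω = ẑ
J2: z=[-0.5000, -0.8660, 0.0000] o=[-0.3204, 0.1850, 0.1200] → [-0.2282, 0.1317, -0.3031, -0.5000, -0.8660, 0.0000]
J3: z=[-0.5682, 0.3280, -0.7547] o=[-0.6668, 0.3850, 0.4677] → [0.1376, -0.2276, -0.2025, -0.5682, 0.3280, -0.7547]
J4: z=[-0.5682, 0.3280, -0.7547] o=[-0.7688, 0.7154, 0.6881] → [-0.1841, -0.4298, -0.0482, -0.5682, 0.3280, -0.7547]
V = J·q̇ = [0.3099, 0.0534, -0.0619, -0.3846, 0.1435, -1.1527]

0.3099 0.0534 -0.0619 -0.3846 0.1435 -1.1527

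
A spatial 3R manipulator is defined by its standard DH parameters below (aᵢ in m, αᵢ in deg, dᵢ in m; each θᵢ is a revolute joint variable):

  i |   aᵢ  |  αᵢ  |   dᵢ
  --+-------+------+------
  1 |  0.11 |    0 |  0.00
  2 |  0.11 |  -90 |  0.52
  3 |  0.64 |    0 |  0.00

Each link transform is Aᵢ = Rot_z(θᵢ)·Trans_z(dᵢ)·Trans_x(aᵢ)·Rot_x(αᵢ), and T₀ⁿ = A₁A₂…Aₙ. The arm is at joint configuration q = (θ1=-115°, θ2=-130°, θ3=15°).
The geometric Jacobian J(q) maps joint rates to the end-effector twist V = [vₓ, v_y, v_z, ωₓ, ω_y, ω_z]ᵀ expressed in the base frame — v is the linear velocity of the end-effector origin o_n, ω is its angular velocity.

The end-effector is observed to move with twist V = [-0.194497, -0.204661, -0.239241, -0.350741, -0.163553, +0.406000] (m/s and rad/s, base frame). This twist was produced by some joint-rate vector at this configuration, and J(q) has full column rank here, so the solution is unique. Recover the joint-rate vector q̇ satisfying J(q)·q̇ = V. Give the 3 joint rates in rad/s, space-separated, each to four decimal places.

0.4650 -0.0590 0.3870

o_n = [-0.3542, 0.5603, 0.3544]
J₁: ẑ×o_n = [-0.5603, -0.3542, 0.0000], ω = ẑ
J2: z=[0.0000, 0.0000, 1.0000] o=[-0.0465, -0.0997, 0.0000] → [-0.6600, -0.3077, 0.0000, 0.0000, 0.0000, 1.0000]
J3: z=[-0.9063, -0.4226, 0.0000] o=[-0.0930, 0.0000, 0.5200] → [0.0700, -0.1501, -0.6182, -0.9063, -0.4226, 0.0000]
q̇ = J⁺·V = [0.4650, -0.0590, 0.3870]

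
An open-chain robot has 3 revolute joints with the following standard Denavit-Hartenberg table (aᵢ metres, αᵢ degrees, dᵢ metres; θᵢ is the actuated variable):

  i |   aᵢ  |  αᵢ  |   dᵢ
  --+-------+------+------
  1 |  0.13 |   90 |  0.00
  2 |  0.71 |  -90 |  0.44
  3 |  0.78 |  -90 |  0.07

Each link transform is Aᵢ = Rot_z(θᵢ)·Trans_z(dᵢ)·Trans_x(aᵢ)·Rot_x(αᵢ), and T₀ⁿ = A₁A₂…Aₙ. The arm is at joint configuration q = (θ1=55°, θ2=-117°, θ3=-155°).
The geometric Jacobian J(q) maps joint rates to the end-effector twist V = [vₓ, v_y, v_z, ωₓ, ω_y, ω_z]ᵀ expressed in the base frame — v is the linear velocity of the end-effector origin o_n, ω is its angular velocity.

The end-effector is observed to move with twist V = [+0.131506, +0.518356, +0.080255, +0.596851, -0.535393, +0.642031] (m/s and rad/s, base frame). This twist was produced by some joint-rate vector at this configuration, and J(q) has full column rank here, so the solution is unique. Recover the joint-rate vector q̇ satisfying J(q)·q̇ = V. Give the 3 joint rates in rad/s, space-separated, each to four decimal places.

0.5930 0.7960 -0.1080

o_n = [0.7400, -0.2850, -0.0345]
J₁: ẑ×o_n = [0.2850, 0.7400, -0.0000], ω = ẑ
J2: z=[0.8192, -0.5736, 0.0000] o=[0.0746, 0.1065, 0.0000] → [0.0198, 0.0283, 0.0610, 0.8192, -0.5736, 0.0000]
J3: z=[0.5111, 0.7299, -0.4540] o=[0.2501, -0.4099, -0.6326] → [0.4932, -0.5281, -0.2937, 0.5111, 0.7299, -0.4540]
q̇ = J⁺·V = [0.5930, 0.7960, -0.1080]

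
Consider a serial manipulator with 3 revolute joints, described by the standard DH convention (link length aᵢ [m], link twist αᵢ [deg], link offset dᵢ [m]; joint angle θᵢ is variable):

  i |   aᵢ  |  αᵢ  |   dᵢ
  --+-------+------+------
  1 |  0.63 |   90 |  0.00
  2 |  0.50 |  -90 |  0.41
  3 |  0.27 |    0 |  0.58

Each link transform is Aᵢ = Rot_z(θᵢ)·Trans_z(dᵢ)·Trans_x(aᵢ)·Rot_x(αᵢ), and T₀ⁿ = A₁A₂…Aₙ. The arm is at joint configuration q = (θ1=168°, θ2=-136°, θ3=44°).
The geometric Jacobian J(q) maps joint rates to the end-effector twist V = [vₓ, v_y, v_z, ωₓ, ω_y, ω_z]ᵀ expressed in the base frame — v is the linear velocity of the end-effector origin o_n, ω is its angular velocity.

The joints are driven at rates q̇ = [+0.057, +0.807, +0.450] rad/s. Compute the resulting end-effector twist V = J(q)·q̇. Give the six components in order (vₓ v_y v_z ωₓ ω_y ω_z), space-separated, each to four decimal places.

o_n = [-0.4756, 0.3285, -0.8995]
J₁: ẑ×o_n = [-0.3285, -0.4756, 0.0000], ω = ẑ
J2: z=[0.2079, 0.9781, 0.0000] o=[-0.6162, 0.1310, 0.0000] → [-0.8798, 0.1870, -0.0965, 0.2079, 0.9781, 0.0000]
J3: z=[-0.6795, 0.1444, -0.7193] o=[-0.1792, 0.4572, -0.3473] → [-0.1724, -0.1619, 0.1303, -0.6795, 0.1444, -0.7193]
V = J·q̇ = [-0.8063, 0.0509, -0.0192, -0.1380, 0.8544, -0.2667]

-0.8063 0.0509 -0.0192 -0.1380 0.8544 -0.2667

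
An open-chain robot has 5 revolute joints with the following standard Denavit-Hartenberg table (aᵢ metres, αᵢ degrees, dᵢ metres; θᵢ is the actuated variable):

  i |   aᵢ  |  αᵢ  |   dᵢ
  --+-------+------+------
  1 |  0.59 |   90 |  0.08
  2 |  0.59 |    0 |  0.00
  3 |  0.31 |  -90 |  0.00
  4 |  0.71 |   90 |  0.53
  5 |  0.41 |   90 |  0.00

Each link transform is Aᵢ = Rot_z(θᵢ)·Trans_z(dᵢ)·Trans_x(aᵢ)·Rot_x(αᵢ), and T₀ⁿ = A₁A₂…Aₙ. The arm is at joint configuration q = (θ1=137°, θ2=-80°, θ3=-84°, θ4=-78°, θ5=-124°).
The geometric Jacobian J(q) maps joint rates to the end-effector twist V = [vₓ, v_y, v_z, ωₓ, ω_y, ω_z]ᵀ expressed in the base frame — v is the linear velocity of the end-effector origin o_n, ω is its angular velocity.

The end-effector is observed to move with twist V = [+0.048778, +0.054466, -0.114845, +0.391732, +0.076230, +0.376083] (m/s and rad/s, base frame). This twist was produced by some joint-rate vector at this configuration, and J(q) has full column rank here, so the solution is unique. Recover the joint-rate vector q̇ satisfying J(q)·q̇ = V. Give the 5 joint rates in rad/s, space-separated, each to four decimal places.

-0.1330 -0.5140 0.8550 -0.5540 -0.0870

o_n = [0.0641, 0.5831, -0.7968]
J₁: ẑ×o_n = [-0.5831, 0.0641, 0.0000], ω = ẑ
J2: z=[0.6820, 0.7314, 0.0000] o=[-0.4315, 0.4024, 0.0800] → [-0.6412, 0.5980, -0.2392, 0.6820, 0.7314, 0.0000]
J3: z=[0.6820, 0.7314, 0.0000] o=[-0.5064, 0.4723, -0.5010] → [-0.2163, 0.2017, -0.3417, 0.6820, 0.7314, 0.0000]
J4: z=[-0.2016, 0.1880, -0.9613] o=[-0.2885, 0.2690, -0.5865] → [0.2624, -0.3814, -0.1296, -0.2016, 0.1880, -0.9613]
J5: z=[-0.5459, 0.7933, 0.2696] o=[0.1821, 0.7798, -1.1366] → [0.3227, 0.1537, 0.2009, -0.5459, 0.7933, 0.2696]
q̇ = J⁺·V = [-0.1330, -0.5140, 0.8550, -0.5540, -0.0870]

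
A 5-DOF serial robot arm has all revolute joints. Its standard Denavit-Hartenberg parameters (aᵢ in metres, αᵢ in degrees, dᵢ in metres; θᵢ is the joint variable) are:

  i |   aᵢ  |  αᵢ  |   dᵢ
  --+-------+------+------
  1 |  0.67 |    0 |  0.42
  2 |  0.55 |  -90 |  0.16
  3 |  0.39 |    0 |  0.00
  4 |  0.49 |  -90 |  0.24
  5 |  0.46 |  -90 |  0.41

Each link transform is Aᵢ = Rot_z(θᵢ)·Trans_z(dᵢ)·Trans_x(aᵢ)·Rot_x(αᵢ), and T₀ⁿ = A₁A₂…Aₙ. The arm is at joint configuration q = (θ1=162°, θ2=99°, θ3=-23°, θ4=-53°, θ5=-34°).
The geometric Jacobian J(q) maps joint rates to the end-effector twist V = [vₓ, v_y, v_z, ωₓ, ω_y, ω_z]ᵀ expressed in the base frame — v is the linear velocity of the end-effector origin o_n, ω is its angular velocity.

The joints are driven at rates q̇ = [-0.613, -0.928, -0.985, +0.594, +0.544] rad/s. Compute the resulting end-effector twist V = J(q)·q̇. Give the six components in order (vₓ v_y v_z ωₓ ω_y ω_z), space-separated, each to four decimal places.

o_n = [-0.3835, -1.3697, 1.4787]
J₁: ẑ×o_n = [1.3697, -0.3835, 0.0000], ω = ẑ
J2: z=[0.0000, 0.0000, 1.0000] o=[-0.6372, 0.2070, 0.4200] → [1.5767, 0.2537, -0.0000, 0.0000, 0.0000, 1.0000]
J3: z=[0.9877, -0.1564, 0.0000] o=[-0.7232, -0.3362, 0.5800] → [-0.1406, -0.8876, -0.9676, 0.9877, -0.1564, 0.0000]
J4: z=[0.9877, -0.1564, 0.0000] o=[-0.7794, -0.6908, 0.7324] → [-0.1167, -0.7371, -0.6086, 0.9877, -0.1564, 0.0000]
J5: z=[-0.1518, -0.9583, -0.2419] o=[-0.5609, -0.8454, 1.2078] → [-0.3864, -0.0018, 0.2496, -0.1518, -0.9583, -0.2419]
V = J·q̇ = [-2.4439, 0.4351, 0.7274, -0.4688, -0.4602, -1.6726]

-2.4439 0.4351 0.7274 -0.4688 -0.4602 -1.6726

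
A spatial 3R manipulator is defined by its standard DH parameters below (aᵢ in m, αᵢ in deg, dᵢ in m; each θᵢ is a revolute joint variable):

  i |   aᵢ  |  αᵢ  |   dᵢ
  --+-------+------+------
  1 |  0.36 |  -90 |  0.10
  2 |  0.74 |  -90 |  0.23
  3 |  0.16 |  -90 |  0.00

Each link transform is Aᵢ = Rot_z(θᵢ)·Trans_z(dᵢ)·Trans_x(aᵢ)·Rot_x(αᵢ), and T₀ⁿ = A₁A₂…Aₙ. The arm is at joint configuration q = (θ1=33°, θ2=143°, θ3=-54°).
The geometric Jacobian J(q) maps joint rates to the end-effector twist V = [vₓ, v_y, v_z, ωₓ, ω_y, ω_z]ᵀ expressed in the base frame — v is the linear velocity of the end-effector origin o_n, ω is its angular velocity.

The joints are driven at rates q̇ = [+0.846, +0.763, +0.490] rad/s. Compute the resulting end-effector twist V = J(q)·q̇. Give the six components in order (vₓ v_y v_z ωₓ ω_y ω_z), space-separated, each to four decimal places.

-0.4526 -0.6576 0.4701 -0.6629 0.4793 1.2373

o_n = [-0.4525, 0.1347, -0.4019]
J₁: ẑ×o_n = [-0.1347, -0.4525, 0.0000], ω = ẑ
J2: z=[-0.5446, 0.8387, 0.0000] o=[0.3019, 0.1961, 0.1000] → [-0.4210, -0.2734, 0.6661, -0.5446, 0.8387, 0.0000]
J3: z=[-0.5047, -0.3278, 0.7986] o=[-0.3190, 0.0671, -0.3453] → [-0.0355, -0.1352, -0.0779, -0.5047, -0.3278, 0.7986]
V = J·q̇ = [-0.4526, -0.6576, 0.4701, -0.6629, 0.4793, 1.2373]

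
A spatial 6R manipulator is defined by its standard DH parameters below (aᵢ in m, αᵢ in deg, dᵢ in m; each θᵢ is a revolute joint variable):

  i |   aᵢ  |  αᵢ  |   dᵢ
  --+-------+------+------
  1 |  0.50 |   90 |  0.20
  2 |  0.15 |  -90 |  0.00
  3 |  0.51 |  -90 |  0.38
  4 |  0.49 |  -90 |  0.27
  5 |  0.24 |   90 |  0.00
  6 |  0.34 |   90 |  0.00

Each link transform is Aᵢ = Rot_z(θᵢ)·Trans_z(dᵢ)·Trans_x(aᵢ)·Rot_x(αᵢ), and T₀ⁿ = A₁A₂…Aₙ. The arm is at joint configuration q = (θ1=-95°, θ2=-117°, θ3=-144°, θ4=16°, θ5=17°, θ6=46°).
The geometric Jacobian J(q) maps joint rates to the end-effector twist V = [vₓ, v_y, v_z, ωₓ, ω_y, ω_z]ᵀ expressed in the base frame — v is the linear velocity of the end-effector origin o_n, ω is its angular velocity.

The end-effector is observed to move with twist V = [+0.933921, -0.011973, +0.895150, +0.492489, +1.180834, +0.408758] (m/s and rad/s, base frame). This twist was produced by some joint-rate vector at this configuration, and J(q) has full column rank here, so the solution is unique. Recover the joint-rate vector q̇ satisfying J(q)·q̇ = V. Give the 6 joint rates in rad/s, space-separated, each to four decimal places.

o_n = [-0.9655, -0.7088, 1.0245]
J₁: ẑ×o_n = [0.7088, -0.9655, 0.0000], ω = ẑ
J2: z=[-0.9962, 0.0872, 0.0000] o=[-0.0436, -0.4981, 0.2000] → [0.0719, 0.8213, 0.2903, -0.9962, 0.0872, 0.0000]
J3: z=[-0.0777, -0.8876, -0.4540] o=[-0.0376, -0.4303, 0.0663] → [-0.9769, 0.4957, -0.8020, -0.0777, -0.8876, -0.4540]
J4: z=[-0.7827, 0.3363, -0.5237] o=[-0.3821, -0.9280, 0.2615] → [0.3714, 0.9028, 0.0247, -0.7827, 0.3363, -0.5237]
J5: z=[0.2449, 0.9400, 0.2377] o=[-0.8738, -0.8655, 0.5209] → [0.4361, -0.1451, 0.1246, 0.2449, 0.9400, 0.2377]
J6: z=[-0.9158, 0.3047, -0.2617] o=[-0.9502, -0.9024, 0.7454] → [0.1357, 0.2596, -0.1726, -0.9158, 0.3047, -0.2617]
q̇ = J⁺·V = [-0.1360, 0.2830, -0.7000, 0.3390, 0.7330, -0.8800]

-0.1360 0.2830 -0.7000 0.3390 0.7330 -0.8800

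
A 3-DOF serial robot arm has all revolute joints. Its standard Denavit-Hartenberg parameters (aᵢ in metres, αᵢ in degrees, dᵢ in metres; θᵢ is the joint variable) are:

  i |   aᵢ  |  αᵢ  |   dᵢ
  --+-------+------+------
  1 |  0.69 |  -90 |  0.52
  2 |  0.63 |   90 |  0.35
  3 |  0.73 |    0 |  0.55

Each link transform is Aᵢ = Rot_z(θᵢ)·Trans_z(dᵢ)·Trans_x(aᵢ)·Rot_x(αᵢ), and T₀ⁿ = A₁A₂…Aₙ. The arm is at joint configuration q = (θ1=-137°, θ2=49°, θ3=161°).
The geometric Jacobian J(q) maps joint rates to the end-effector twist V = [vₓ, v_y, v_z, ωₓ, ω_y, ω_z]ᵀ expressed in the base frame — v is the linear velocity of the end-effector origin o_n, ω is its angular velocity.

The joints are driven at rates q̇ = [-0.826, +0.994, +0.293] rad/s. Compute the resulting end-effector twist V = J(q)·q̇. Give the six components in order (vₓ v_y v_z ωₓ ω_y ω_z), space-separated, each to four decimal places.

o_n = [-0.3785, -1.1565, 0.9263]
J₁: ẑ×o_n = [1.1565, -0.3785, 0.0000], ω = ẑ
J2: z=[0.6820, -0.7314, 0.0000] o=[-0.5046, -0.4706, 0.5200] → [-0.2971, -0.2771, -0.3756, 0.6820, -0.7314, 0.0000]
J3: z=[-0.5520, -0.5147, 0.6561] o=[-0.5682, -1.0084, 0.0445] → [-0.3567, 0.6111, 0.1794, -0.5520, -0.5147, 0.6561]
V = J·q̇ = [-1.3551, 0.2163, -0.3208, 0.5162, -0.8778, -0.6338]

-1.3551 0.2163 -0.3208 0.5162 -0.8778 -0.6338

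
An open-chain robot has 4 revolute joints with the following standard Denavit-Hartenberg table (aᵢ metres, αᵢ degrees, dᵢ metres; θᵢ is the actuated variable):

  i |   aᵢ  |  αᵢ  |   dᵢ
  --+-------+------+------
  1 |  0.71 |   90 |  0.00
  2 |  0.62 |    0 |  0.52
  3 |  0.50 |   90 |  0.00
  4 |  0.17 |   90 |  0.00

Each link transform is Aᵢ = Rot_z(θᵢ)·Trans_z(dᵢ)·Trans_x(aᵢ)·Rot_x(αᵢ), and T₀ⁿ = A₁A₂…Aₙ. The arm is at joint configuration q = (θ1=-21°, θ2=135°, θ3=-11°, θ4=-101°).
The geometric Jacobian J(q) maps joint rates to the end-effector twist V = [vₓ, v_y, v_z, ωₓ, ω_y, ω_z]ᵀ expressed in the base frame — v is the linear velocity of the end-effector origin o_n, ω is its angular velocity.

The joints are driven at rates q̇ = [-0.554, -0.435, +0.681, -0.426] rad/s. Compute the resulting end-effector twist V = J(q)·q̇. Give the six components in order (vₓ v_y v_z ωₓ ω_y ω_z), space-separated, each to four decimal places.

-0.0635 0.0035 0.0675 -0.4179 -0.1031 -0.7922

o_n = [-0.1171, -0.3333, 0.8260]
J₁: ẑ×o_n = [0.3333, -0.1171, 0.0000], ω = ẑ
J2: z=[-0.3584, -0.9336, 0.0000] o=[0.6628, -0.2544, 0.0000] → [-0.7712, 0.2960, -0.6999, -0.3584, -0.9336, 0.0000]
J3: z=[-0.3584, -0.9336, 0.0000] o=[0.0672, -0.5828, 0.4384] → [-0.3619, 0.1389, -0.2615, -0.3584, -0.9336, 0.0000]
J4: z=[0.7740, -0.2971, 0.5592] o=[-0.1938, -0.4826, 0.8529] → [-0.0755, 0.0637, 0.1383, 0.7740, -0.2971, 0.5592]
V = J·q̇ = [-0.0635, 0.0035, 0.0675, -0.4179, -0.1031, -0.7922]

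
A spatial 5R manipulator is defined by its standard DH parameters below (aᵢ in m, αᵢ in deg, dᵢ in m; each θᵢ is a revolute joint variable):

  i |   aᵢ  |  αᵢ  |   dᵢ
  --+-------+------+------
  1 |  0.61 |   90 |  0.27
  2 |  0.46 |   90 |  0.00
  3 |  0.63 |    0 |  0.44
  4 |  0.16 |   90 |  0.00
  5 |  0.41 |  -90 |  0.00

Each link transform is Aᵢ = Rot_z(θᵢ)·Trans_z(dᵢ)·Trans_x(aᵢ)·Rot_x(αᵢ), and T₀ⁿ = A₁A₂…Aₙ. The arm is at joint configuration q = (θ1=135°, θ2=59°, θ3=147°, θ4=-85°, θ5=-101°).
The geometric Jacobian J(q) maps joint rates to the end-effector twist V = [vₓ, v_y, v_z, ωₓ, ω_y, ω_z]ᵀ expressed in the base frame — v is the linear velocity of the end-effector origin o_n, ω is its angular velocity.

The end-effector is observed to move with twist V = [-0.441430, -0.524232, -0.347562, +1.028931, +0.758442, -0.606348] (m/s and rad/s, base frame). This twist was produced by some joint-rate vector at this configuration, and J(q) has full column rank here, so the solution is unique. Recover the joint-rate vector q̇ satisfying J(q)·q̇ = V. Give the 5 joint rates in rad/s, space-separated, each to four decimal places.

o_n = [-0.1495, 0.7368, 0.2250]
J₁: ẑ×o_n = [-0.7368, -0.1495, 0.0000], ω = ẑ
J2: z=[0.7071, 0.7071, 0.0000] o=[-0.4313, 0.4313, 0.2700] → [-0.0318, 0.0318, 0.0167, 0.7071, 0.7071, 0.0000]
J3: z=[-0.6061, 0.6061, -0.5150] o=[-0.5989, 0.5989, 0.6643] → [-0.1952, -0.4977, -0.3560, -0.6061, 0.6061, -0.5150]
J4: z=[-0.6061, 0.6061, -0.5150] o=[-0.4305, 0.9158, -0.0152] → [0.0534, 0.0009, -0.0619, -0.6061, 0.6061, -0.5150]
J5: z=[-0.6535, -0.0104, 0.7568] o=[-0.3580, 1.0430, 0.0492] → [0.2299, 0.2727, 0.2023, -0.6535, -0.0104, 0.7568]
q̇ = J⁺·V = [0.1100, 0.8850, 0.6340, -0.4290, -0.8070]

0.1100 0.8850 0.6340 -0.4290 -0.8070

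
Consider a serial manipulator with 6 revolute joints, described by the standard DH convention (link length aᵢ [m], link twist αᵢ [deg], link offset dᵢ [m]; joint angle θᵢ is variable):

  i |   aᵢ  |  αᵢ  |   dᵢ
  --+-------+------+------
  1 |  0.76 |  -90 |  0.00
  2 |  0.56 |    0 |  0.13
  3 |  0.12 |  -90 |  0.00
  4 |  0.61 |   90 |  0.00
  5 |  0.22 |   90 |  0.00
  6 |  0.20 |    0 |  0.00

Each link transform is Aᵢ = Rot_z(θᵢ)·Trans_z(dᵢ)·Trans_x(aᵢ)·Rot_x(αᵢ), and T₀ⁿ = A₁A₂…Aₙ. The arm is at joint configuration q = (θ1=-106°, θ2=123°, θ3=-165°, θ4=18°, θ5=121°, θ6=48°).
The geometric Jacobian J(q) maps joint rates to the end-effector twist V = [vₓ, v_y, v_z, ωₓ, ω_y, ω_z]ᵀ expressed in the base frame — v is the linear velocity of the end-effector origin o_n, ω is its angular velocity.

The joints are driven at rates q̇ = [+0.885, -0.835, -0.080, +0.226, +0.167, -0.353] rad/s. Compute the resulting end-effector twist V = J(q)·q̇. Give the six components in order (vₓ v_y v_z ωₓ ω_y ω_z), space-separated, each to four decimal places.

o_n = [-0.1649, -1.0800, -0.3118]
J₁: ẑ×o_n = [1.0800, -0.1649, 0.0000], ω = ẑ
J2: z=[0.9613, -0.2756, 0.0000] o=[-0.2095, -0.7306, 0.0000] → [0.0859, 0.2997, -0.3236, 0.9613, -0.2756, 0.0000]
J3: z=[0.9613, -0.2756, 0.0000] o=[-0.0005, -0.4732, -0.4697] → [-0.0435, -0.1517, -0.6286, 0.9613, -0.2756, 0.0000]
J4: z=[-0.1844, -0.6432, -0.7431] o=[-0.0250, -0.5589, -0.3894] → [-0.4371, 0.1182, 0.0061, -0.1844, -0.6432, -0.7431]
J5: z=[0.8509, -0.4829, 0.2068] o=[-0.3251, -0.9214, -0.0012] → [0.1828, 0.2974, -0.0576, 0.8509, -0.4829, 0.2068]
J6: z=[-0.5166, -0.8406, 0.1627] o=[-0.3041, -0.9754, -0.2134] → [0.0997, -0.0282, 0.1711, -0.5166, -0.8406, 0.1627]
V = J·q̇ = [0.7840, -0.2977, 0.2519, -0.5968, 0.3229, 0.6941]

0.7840 -0.2977 0.2519 -0.5968 0.3229 0.6941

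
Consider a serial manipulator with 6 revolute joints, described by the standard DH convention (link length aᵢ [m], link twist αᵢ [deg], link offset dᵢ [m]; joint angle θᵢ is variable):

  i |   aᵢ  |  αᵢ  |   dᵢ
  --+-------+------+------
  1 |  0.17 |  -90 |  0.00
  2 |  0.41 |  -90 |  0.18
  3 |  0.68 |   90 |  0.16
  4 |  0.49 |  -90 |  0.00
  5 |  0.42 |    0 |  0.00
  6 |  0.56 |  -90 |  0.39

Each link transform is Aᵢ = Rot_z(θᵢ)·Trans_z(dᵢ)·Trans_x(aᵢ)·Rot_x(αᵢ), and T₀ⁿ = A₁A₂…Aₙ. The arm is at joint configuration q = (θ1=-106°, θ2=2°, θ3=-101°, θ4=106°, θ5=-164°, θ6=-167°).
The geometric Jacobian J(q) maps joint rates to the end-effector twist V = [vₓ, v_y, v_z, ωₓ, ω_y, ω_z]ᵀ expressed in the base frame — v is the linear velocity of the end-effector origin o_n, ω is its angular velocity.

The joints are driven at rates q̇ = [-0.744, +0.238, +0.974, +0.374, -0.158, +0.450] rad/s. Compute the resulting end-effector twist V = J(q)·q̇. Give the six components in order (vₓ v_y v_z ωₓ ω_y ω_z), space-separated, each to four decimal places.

-0.8441 -0.3019 0.1571 -0.0097 0.3612 -1.6260

o_n = [0.1513, -0.7544, -0.6245]
J₁: ẑ×o_n = [0.7544, 0.1513, -0.0000], ω = ẑ
J2: z=[0.9613, -0.2756, 0.0000] o=[-0.0469, -0.1634, 0.0000] → [0.1721, 0.6003, -0.5135, 0.9613, -0.2756, 0.0000]
J3: z=[0.0096, 0.0335, -0.9994] o=[0.0132, -0.6069, -0.0143] → [-0.1679, -0.1321, -0.0060, 0.0096, 0.0335, -0.9994]
J4: z=[0.0870, 0.9956, 0.0343] o=[0.6922, -0.6609, -0.1697] → [-0.4497, 0.0210, 0.5304, 0.0870, 0.9956, 0.0343]
J5: z=[-0.9602, 0.0746, 0.2691] o=[0.5621, -0.6333, -0.6413] → [0.0338, -0.0944, 0.1469, -0.9602, 0.0746, 0.2691]
J6: z=[-0.9602, 0.0746, 0.2691] o=[0.6793, -0.5408, -0.2488] → [0.0294, -0.5029, 0.2445, -0.9602, 0.0746, 0.2691]
V = J·q̇ = [-0.8441, -0.3019, 0.1571, -0.0097, 0.3612, -1.6260]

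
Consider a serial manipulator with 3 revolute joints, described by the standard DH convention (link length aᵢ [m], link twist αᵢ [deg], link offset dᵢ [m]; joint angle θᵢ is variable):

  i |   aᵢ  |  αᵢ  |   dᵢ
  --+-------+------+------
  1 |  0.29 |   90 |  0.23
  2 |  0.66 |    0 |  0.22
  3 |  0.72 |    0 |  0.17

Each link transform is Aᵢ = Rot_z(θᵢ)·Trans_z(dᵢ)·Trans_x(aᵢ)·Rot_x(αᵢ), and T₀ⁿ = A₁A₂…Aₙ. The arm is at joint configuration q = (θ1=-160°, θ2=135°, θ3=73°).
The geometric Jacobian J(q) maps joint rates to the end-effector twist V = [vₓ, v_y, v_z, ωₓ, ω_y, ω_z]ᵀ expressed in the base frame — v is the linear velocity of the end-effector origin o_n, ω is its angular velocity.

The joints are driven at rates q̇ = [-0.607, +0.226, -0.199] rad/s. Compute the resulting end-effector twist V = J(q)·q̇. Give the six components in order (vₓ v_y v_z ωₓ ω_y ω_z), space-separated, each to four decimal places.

0.4817 -0.3495 -0.1226 -0.0092 0.0254 -0.6070

o_n = [0.6300, 0.6443, 0.3587]
J₁: ẑ×o_n = [-0.6443, 0.6300, 0.0000], ω = ẑ
J2: z=[-0.3420, 0.9397, 0.0000] o=[-0.2725, -0.0992, 0.2300] → [0.1209, 0.0440, -1.1024, -0.3420, 0.9397, 0.0000]
J3: z=[-0.3420, 0.9397, 0.0000] o=[0.0908, 0.2672, 0.6967] → [-0.3176, -0.1156, -0.6357, -0.3420, 0.9397, 0.0000]
V = J·q̇ = [0.4817, -0.3495, -0.1226, -0.0092, 0.0254, -0.6070]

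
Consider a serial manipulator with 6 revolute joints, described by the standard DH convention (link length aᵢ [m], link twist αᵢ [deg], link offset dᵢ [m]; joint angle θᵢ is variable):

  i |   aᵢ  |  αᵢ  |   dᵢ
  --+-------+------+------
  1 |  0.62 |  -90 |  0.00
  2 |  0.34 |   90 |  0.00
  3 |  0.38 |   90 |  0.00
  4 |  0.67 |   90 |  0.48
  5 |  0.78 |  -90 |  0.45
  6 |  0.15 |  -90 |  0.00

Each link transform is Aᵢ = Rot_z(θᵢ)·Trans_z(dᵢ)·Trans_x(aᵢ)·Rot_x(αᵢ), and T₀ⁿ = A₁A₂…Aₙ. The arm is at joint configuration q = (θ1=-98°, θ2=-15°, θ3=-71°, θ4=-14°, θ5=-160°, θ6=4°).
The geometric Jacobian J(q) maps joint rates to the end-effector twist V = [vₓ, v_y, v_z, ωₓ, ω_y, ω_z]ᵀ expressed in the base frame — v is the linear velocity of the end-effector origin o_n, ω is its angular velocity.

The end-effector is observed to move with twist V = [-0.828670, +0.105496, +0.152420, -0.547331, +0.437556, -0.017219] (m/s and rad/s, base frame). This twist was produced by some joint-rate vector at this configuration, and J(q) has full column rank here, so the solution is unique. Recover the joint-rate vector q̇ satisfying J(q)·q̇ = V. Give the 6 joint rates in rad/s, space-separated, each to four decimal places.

o_n = [-0.2519, -0.8957, -0.3096]
J₁: ẑ×o_n = [0.8957, -0.2519, 0.0000], ω = ẑ
J2: z=[0.9903, -0.1392, 0.0000] o=[-0.0863, -0.6140, 0.0000] → [0.0431, 0.3066, -0.3020, 0.9903, -0.1392, 0.0000]
J3: z=[0.0360, 0.2563, 0.9659] o=[-0.1320, -0.9392, 0.0880] → [-0.1439, -0.1015, 0.0323, 0.0360, 0.2563, 0.9659]
J4: z=[-0.1953, 0.9497, -0.2447] o=[-0.5044, -1.0075, 0.1200] → [-0.3807, -0.1457, -0.2617, -0.1953, 0.9497, -0.2447]
J5: z=[0.2022, -0.2052, -0.9576] o=[-1.2412, -0.7101, -0.0992] → [-0.1345, -0.9048, 0.1655, 0.2022, -0.2052, -0.9576]
J6: z=[-0.1447, -0.9733, 0.1780] o=[-0.3947, -0.8825, -0.3535] → [-0.0404, 0.0318, 0.1409, -0.1447, -0.9733, 0.1780]
q̇ = J⁺·V = [-0.8280, -0.5760, 0.7040, -0.0270, -0.1620, -0.1740]

-0.8280 -0.5760 0.7040 -0.0270 -0.1620 -0.1740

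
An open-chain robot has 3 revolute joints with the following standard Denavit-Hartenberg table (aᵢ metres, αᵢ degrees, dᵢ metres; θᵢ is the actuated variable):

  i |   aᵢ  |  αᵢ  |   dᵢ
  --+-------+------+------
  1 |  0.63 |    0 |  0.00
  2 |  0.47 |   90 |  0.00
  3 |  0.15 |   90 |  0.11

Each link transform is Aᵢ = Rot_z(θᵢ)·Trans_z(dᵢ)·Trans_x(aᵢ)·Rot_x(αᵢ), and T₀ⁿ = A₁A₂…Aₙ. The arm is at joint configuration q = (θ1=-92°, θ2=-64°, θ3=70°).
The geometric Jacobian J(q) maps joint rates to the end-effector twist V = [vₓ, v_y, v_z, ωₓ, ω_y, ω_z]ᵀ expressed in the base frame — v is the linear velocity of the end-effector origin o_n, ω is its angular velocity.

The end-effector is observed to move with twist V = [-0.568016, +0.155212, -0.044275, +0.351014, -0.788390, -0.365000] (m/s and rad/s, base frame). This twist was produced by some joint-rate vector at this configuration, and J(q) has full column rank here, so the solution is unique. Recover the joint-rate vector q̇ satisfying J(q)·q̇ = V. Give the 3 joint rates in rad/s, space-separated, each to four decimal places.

-0.6610 0.2960 -0.8630

o_n = [-0.5430, -0.7412, 0.1410]
J₁: ẑ×o_n = [0.7412, -0.5430, 0.0000], ω = ẑ
J2: z=[0.0000, 0.0000, 1.0000] o=[-0.0220, -0.6296, 0.0000] → [0.1115, -0.5210, 0.0000, 0.0000, 0.0000, 1.0000]
J3: z=[-0.4067, 0.9135, 0.0000] o=[-0.4514, -0.8208, 0.0000] → [0.1288, 0.0573, 0.0513, -0.4067, 0.9135, 0.0000]
q̇ = J⁺·V = [-0.6610, 0.2960, -0.8630]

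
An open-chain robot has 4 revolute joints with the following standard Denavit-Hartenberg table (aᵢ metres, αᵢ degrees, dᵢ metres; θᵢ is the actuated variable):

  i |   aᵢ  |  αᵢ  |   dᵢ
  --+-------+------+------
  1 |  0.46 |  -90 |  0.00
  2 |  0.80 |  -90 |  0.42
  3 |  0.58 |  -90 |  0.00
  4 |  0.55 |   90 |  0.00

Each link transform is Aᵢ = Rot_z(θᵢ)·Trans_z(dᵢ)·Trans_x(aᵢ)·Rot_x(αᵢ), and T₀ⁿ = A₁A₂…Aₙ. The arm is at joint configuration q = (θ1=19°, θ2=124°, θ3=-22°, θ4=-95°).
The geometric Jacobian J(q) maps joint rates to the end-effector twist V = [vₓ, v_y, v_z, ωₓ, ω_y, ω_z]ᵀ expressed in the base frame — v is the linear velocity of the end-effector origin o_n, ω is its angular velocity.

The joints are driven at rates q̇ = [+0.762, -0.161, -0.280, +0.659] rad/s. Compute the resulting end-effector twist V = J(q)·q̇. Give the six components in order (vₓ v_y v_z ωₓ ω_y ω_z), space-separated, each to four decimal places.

-0.4129 -0.4312 -0.4032 0.3403 -0.6993 0.4008

o_n = [-0.8800, 0.3520, -0.7658]
J₁: ẑ×o_n = [-0.3520, -0.8800, 0.0000], ω = ẑ
J2: z=[-0.3256, 0.9455, 0.0000] o=[0.4349, 0.1498, 0.0000] → [-0.7241, -0.2493, 1.1775, -0.3256, 0.9455, 0.0000]
J3: z=[-0.7839, -0.2699, 0.5592] o=[-0.1248, 0.4012, -0.6632] → [0.0552, -0.5027, -0.1652, -0.7839, -0.2699, 0.5592]
J4: z=[0.1038, -0.9449, -0.3106] o=[-0.4799, 0.5088, -1.1091] → [-0.3730, 0.0886, -0.3944, 0.1038, -0.9449, -0.3106]
V = J·q̇ = [-0.4129, -0.4312, -0.4032, 0.3403, -0.6993, 0.4008]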